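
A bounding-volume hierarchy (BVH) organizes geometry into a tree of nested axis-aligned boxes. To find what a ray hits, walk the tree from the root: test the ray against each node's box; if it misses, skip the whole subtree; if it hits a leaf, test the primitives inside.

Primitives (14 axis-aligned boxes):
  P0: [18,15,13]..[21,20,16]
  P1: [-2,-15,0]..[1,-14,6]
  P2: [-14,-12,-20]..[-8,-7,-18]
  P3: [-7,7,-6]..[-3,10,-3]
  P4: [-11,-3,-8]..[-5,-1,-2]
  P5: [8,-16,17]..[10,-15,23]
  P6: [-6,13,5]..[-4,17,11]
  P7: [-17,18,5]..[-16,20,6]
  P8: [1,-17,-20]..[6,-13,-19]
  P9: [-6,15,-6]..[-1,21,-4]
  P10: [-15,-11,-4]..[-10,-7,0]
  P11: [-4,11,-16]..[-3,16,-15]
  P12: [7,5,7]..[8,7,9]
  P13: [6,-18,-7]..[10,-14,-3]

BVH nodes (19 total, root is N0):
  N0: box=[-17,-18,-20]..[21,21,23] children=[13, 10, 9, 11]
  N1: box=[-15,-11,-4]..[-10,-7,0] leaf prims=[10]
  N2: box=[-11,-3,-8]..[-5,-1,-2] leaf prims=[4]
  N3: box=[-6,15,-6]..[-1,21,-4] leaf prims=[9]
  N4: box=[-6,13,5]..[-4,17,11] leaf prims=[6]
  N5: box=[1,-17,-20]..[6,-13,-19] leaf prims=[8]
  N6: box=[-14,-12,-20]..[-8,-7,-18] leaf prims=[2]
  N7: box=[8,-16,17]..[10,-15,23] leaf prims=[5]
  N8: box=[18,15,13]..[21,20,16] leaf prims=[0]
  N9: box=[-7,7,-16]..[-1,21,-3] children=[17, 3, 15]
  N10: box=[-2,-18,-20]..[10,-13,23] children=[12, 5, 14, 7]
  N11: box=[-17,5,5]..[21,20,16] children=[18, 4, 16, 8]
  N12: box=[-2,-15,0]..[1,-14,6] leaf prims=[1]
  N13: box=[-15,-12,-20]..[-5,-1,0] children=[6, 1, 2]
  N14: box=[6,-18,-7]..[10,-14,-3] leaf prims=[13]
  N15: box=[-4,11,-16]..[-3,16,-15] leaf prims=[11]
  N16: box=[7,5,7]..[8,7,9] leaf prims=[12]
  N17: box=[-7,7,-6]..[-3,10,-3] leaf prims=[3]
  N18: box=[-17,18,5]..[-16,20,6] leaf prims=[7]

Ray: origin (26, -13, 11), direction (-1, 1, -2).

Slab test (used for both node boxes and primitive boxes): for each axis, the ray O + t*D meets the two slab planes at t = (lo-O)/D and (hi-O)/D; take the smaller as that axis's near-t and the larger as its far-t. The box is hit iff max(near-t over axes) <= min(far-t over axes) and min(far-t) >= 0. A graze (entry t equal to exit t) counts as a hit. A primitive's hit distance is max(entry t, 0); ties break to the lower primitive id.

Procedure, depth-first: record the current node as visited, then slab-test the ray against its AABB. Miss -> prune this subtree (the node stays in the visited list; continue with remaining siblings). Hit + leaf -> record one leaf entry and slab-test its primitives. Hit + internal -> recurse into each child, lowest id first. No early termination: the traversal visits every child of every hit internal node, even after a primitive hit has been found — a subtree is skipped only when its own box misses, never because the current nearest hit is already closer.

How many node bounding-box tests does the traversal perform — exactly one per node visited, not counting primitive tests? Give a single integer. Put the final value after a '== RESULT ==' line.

Traverse from the root:
N0 x:[5,43] y:[-5,34] z:[-6,31/2] -> hit [5,31/2], descend [9, 10, 11, 13]
  N9 x:[27,33] y:[20,34] z:[7,27/2] -> miss, prune
  N10 x:[16,28] y:[-5,0] z:[-6,31/2] -> miss, prune
  N11 x:[5,43] y:[18,33] z:[-5/2,3] -> miss, prune
  N13 x:[31,41] y:[1,12] z:[11/2,31/2] -> miss, prune

5 AABB tests over nodes [0, 9, 10, 11, 13]; 0 leaves entered; closest miss.

== RESULT ==
5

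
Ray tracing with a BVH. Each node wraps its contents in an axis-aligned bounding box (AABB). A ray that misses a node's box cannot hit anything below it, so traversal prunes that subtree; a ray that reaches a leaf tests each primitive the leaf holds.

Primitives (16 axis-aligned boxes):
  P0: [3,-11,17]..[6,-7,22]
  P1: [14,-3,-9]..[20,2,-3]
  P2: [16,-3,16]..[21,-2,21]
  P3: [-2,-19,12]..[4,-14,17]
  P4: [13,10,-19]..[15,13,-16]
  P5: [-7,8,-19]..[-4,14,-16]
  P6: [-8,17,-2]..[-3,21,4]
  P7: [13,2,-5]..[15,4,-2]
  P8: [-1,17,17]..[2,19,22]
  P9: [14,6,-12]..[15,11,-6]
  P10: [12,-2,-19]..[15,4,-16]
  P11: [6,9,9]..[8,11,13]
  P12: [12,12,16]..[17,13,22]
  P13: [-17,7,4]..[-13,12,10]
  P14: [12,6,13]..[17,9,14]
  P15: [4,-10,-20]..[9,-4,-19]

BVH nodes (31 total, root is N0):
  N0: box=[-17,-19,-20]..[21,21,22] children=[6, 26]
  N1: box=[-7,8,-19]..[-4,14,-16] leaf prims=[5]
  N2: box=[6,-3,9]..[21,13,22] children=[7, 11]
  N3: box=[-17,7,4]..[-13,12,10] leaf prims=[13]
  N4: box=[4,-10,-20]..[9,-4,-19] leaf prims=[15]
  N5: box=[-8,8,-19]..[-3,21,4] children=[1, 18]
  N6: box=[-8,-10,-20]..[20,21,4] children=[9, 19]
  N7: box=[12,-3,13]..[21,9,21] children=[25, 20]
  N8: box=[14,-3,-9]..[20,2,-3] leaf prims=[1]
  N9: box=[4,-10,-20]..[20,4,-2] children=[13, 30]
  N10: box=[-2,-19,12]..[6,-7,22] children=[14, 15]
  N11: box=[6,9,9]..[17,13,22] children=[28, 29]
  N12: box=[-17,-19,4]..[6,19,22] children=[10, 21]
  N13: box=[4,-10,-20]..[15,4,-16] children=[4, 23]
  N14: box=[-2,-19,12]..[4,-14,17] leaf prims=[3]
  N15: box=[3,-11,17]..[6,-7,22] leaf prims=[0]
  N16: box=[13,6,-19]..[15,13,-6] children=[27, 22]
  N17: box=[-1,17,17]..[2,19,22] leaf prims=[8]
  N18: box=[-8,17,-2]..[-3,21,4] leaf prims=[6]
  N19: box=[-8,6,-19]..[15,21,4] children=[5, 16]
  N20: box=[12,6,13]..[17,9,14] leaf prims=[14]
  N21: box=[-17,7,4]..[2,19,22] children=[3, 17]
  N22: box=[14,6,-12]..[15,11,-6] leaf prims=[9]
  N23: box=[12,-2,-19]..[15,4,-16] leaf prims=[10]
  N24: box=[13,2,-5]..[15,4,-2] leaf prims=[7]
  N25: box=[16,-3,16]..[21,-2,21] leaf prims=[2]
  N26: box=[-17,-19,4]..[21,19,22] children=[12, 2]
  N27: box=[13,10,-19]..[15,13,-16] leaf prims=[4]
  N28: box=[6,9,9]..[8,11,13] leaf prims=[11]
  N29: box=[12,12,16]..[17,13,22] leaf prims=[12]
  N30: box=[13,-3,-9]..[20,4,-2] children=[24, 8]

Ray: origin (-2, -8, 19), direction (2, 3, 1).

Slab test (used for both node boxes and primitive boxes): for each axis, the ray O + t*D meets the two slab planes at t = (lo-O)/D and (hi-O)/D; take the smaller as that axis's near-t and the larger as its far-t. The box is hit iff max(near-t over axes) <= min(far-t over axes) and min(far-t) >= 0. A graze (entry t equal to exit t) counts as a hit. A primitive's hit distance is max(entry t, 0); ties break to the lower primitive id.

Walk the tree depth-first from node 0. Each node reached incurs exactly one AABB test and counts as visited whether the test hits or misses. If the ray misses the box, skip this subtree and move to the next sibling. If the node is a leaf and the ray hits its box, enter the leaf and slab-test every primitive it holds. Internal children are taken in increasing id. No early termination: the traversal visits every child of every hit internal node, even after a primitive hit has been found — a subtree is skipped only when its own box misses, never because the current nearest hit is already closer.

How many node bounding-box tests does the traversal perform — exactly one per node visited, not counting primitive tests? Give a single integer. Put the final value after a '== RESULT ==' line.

Walk:
N0 x:[-15/2,23/2] y:[-11/3,29/3] z:[-39,3] -> hit [-11/3,3], descend [6, 26]
  N6 x:[-3,11] y:[-2/3,29/3] z:[-39,-15] -> miss, prune
  N26 x:[-15/2,23/2] y:[-11/3,9] z:[-15,3] -> hit [-11/3,3], descend [2, 12]
    N2 x:[4,23/2] y:[5/3,7] z:[-10,3] -> miss, prune
    N12 x:[-15/2,4] y:[-11/3,9] z:[-15,3] -> hit [-11/3,3], descend [10, 21]
      N10 x:[0,4] y:[-11/3,1/3] z:[-7,3] -> hit [0,1/3], descend [14, 15]
        N14 x:[0,3] y:[-11/3,-2] z:[-7,-2] -> miss, prune
        N15 x:[5/2,4] y:[-1,1/3] z:[-2,3] -> miss, prune
      N21 x:[-15/2,2] y:[5,9] z:[-15,3] -> miss, prune

Visited [0, 6, 26, 2, 12, 10, 14, 15, 21]. Tests: 9 box, 0 leaf. Nearest: miss.

== RESULT ==
9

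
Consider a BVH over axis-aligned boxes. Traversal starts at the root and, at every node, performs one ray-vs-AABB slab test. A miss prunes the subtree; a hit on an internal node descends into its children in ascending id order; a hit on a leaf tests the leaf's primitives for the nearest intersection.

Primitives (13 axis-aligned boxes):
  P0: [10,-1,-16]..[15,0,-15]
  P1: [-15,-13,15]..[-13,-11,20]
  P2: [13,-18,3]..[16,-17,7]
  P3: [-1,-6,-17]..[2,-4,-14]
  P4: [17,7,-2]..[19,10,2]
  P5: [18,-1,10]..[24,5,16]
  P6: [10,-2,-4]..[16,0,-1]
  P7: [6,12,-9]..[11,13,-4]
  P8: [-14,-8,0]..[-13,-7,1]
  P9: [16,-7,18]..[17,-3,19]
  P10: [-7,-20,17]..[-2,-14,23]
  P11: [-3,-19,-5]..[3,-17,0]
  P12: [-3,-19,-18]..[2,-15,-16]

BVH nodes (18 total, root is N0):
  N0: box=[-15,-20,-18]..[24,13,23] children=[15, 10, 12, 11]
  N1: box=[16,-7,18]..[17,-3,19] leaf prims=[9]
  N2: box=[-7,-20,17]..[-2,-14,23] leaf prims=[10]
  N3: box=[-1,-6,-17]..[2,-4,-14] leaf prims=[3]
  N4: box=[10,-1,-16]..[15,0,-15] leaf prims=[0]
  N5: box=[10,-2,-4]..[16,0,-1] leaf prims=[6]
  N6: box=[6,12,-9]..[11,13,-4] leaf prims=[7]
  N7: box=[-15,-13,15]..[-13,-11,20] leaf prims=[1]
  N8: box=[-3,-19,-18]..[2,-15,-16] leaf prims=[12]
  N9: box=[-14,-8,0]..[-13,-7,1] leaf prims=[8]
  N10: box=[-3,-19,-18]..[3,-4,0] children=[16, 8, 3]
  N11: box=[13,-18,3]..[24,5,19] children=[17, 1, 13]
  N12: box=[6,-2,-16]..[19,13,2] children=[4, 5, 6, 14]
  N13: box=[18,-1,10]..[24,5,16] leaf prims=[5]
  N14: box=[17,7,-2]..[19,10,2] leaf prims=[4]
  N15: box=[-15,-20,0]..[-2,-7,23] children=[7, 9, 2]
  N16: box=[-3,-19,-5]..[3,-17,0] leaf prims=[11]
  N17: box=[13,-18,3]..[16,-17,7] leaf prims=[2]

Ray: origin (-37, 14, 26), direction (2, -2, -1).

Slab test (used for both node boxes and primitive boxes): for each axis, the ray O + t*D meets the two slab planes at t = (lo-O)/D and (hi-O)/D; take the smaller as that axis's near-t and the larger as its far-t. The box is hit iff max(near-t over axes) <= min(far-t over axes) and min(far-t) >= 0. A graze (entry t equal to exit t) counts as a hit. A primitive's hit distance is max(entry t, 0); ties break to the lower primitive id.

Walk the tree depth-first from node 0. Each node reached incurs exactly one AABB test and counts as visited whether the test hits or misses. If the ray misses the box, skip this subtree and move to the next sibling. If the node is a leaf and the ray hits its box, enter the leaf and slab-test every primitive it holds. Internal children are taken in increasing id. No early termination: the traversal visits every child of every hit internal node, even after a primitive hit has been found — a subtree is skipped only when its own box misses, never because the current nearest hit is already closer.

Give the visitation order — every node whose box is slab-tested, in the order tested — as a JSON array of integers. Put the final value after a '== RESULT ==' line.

Traverse from the root:
N0 x:[11,61/2] y:[1/2,17] z:[3,44] -> hit [11,17], descend [10, 11, 12, 15]
  N10 x:[17,20] y:[9,33/2] z:[26,44] -> miss, prune
  N11 x:[25,61/2] y:[9/2,16] z:[7,23] -> miss, prune
  N12 x:[43/2,28] y:[1/2,8] z:[24,42] -> miss, prune
  N15 x:[11,35/2] y:[21/2,17] z:[3,26] -> hit [11,17], descend [2, 7, 9]
    N2 x:[15,35/2] y:[14,17] z:[3,9] -> miss, prune
    N7 x:[11,12] y:[25/2,27/2] z:[6,11] -> miss, prune
    N9 x:[23/2,12] y:[21/2,11] z:[25,26] -> miss, prune

8 AABB tests over nodes [0, 10, 11, 12, 15, 2, 7, 9]; 0 leaves entered; closest miss.

== RESULT ==
[0, 10, 11, 12, 15, 2, 7, 9]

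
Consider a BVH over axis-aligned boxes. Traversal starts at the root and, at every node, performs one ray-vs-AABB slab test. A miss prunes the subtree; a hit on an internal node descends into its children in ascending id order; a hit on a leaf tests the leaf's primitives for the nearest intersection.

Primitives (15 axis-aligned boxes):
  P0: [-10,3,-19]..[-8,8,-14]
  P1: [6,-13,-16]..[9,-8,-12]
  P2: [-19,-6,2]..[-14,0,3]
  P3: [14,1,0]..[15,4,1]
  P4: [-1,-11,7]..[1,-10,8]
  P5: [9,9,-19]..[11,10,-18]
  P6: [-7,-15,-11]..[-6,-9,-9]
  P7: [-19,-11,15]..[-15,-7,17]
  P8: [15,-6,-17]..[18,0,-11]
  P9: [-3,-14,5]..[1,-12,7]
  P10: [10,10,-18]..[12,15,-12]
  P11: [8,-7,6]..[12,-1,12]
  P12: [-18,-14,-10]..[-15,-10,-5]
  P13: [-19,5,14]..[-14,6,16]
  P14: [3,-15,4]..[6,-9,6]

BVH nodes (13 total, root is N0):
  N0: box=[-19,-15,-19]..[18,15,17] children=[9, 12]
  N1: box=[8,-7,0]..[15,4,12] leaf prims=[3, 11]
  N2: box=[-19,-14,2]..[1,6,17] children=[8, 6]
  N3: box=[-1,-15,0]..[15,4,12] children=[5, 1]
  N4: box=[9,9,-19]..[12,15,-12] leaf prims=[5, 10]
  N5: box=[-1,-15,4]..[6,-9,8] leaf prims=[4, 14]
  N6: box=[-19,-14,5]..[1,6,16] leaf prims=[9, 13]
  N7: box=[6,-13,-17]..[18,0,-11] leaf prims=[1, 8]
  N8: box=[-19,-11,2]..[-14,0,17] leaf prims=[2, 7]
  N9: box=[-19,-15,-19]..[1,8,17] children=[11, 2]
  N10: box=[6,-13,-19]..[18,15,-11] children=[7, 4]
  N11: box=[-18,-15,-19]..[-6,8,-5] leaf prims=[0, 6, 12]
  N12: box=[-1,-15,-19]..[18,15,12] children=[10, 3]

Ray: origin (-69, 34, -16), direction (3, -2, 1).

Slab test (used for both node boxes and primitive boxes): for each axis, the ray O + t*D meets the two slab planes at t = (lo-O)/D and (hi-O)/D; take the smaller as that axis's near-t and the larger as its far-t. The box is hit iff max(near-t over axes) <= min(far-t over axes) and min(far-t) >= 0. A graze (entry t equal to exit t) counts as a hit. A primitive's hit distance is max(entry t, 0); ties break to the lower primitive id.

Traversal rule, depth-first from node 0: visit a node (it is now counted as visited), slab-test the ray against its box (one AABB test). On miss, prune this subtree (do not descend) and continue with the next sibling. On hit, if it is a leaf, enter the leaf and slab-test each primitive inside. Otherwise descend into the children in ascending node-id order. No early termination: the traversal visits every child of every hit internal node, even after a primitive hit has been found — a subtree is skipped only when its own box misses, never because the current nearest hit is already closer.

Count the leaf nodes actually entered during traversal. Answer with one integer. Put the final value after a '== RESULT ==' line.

Trace the traversal:
N0 x:[50/3,29] y:[19/2,49/2] z:[-3,33] -> hit [50/3,49/2], descend [9, 12]
  N9 x:[50/3,70/3] y:[13,49/2] z:[-3,33] -> hit [50/3,70/3], descend [2, 11]
    N2 x:[50/3,70/3] y:[14,24] z:[18,33] -> hit [18,70/3], descend [6, 8]
      N6 x:[50/3,70/3] y:[14,24] z:[21,32] -> hit [21,70/3] leaf, test {P9@t=23, P13(miss)}
      N8 x:[50/3,55/3] y:[17,45/2] z:[18,33] -> hit [18,55/3] leaf, test {P2@t=18, P7(miss)}
    N11 x:[17,21] y:[13,49/2] z:[-3,11] -> miss, prune
  N12 x:[68/3,29] y:[19/2,49/2] z:[-3,28] -> hit [68/3,49/2], descend [3, 10]
    N3 x:[68/3,28] y:[15,49/2] z:[16,28] -> hit [68/3,49/2], descend [1, 5]
      N1 x:[77/3,28] y:[15,41/2] z:[16,28] -> miss, prune
      N5 x:[68/3,25] y:[43/2,49/2] z:[20,24] -> hit [68/3,24] leaf, test {P4(miss), P14(miss)}
    N10 x:[25,29] y:[19/2,47/2] z:[-3,5] -> miss, prune

Visited [0, 9, 2, 6, 8, 11, 12, 3, 1, 5, 10]. Tests: 11 box, 3 leaf. Nearest: P2.

== RESULT ==
3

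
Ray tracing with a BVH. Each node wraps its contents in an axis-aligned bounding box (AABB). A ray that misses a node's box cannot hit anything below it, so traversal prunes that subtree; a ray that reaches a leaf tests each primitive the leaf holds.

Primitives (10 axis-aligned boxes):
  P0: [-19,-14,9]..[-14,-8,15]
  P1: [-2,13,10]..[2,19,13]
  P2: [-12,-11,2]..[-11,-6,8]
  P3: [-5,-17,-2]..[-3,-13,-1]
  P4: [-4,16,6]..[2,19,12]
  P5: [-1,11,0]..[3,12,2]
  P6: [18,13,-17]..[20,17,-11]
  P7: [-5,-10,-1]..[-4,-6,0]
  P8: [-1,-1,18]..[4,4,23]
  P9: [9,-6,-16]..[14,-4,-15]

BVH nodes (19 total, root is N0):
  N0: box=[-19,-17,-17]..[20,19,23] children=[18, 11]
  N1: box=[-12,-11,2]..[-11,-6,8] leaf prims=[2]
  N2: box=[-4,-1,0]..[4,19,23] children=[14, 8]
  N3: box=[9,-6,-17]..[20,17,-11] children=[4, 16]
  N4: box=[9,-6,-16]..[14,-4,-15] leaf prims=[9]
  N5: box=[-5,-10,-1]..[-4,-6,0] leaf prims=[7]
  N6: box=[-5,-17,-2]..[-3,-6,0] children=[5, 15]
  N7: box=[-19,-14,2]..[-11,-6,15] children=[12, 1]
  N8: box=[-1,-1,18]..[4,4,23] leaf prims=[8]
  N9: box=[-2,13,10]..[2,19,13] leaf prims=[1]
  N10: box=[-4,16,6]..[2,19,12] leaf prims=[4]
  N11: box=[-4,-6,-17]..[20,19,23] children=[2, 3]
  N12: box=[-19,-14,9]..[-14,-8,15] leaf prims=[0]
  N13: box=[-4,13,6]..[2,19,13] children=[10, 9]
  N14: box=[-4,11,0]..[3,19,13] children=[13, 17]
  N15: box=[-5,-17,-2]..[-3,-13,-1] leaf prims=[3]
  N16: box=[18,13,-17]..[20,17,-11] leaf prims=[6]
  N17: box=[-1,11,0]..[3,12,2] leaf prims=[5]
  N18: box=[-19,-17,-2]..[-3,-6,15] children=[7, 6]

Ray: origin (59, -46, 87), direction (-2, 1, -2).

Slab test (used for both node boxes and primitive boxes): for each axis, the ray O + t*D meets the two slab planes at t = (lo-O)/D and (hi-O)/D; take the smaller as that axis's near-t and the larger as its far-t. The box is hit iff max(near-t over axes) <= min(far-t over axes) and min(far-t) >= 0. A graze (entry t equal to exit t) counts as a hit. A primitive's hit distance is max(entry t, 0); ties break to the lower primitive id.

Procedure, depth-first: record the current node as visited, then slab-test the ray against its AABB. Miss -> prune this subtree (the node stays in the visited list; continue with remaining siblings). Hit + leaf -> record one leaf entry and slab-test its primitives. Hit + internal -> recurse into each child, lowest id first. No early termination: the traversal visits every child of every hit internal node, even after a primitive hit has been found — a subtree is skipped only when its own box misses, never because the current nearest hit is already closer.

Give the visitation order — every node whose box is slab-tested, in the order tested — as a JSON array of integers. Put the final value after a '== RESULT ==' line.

Walk:
N0 x:[39/2,39] y:[29,65] z:[32,52] -> hit [32,39], descend [11, 18]
  N11 x:[39/2,63/2] y:[40,65] z:[32,52] -> miss, prune
  N18 x:[31,39] y:[29,40] z:[36,89/2] -> hit [36,39], descend [6, 7]
    N6 x:[31,32] y:[29,40] z:[87/2,89/2] -> miss, prune
    N7 x:[35,39] y:[32,40] z:[36,85/2] -> hit [36,39], descend [1, 12]
      N1 x:[35,71/2] y:[35,40] z:[79/2,85/2] -> miss, prune
      N12 x:[73/2,39] y:[32,38] z:[36,39] -> hit [73/2,38] leaf, test {P0@t=73/2}

Visited [0, 11, 18, 6, 7, 1, 12]. Tests: 7 box, 1 leaf. Nearest: P0.

== RESULT ==
[0, 11, 18, 6, 7, 1, 12]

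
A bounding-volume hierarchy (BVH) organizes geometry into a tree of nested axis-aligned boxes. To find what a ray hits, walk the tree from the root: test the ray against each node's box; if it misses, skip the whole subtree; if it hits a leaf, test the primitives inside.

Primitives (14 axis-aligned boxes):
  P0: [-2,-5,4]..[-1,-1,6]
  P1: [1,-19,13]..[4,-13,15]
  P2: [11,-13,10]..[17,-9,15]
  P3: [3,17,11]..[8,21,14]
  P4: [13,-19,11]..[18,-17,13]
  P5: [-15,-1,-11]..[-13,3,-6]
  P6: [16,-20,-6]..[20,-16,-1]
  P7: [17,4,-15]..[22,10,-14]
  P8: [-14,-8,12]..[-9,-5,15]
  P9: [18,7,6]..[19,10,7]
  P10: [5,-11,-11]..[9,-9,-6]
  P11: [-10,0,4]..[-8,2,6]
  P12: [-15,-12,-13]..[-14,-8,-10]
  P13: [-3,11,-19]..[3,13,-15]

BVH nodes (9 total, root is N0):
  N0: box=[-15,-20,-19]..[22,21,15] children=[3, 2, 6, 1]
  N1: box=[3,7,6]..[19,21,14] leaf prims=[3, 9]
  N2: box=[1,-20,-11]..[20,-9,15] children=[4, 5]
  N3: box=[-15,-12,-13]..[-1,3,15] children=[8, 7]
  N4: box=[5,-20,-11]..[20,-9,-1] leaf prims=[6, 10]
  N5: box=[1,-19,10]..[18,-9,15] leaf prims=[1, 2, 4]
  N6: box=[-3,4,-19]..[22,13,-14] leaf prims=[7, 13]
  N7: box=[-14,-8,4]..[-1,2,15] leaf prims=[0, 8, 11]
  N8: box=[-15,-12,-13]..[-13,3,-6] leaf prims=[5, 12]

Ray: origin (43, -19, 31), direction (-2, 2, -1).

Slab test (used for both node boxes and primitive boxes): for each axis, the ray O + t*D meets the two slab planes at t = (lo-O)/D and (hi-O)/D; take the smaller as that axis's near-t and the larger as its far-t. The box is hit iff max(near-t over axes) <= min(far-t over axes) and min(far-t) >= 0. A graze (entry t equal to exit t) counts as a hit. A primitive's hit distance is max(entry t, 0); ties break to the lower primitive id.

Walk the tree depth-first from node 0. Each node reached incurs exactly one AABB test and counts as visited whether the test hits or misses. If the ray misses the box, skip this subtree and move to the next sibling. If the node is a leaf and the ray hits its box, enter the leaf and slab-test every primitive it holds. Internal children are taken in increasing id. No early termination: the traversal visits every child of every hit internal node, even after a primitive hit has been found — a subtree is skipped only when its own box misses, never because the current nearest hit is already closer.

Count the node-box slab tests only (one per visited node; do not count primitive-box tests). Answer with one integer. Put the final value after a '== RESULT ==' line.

Traverse from the root:
N0 x:[21/2,29] y:[-1/2,20] z:[16,50] -> hit [16,20], descend [1, 2, 3, 6]
  N1 x:[12,20] y:[13,20] z:[17,25] -> hit [17,20] leaf, test {P3@t=18, P9(miss)}
  N2 x:[23/2,21] y:[-1/2,5] z:[16,42] -> miss, prune
  N3 x:[22,29] y:[7/2,11] z:[16,44] -> miss, prune
  N6 x:[21/2,23] y:[23/2,16] z:[45,50] -> miss, prune

Visited [0, 1, 2, 3, 6]. Tests: 5 box, 1 leaf. Nearest: P3.

== RESULT ==
5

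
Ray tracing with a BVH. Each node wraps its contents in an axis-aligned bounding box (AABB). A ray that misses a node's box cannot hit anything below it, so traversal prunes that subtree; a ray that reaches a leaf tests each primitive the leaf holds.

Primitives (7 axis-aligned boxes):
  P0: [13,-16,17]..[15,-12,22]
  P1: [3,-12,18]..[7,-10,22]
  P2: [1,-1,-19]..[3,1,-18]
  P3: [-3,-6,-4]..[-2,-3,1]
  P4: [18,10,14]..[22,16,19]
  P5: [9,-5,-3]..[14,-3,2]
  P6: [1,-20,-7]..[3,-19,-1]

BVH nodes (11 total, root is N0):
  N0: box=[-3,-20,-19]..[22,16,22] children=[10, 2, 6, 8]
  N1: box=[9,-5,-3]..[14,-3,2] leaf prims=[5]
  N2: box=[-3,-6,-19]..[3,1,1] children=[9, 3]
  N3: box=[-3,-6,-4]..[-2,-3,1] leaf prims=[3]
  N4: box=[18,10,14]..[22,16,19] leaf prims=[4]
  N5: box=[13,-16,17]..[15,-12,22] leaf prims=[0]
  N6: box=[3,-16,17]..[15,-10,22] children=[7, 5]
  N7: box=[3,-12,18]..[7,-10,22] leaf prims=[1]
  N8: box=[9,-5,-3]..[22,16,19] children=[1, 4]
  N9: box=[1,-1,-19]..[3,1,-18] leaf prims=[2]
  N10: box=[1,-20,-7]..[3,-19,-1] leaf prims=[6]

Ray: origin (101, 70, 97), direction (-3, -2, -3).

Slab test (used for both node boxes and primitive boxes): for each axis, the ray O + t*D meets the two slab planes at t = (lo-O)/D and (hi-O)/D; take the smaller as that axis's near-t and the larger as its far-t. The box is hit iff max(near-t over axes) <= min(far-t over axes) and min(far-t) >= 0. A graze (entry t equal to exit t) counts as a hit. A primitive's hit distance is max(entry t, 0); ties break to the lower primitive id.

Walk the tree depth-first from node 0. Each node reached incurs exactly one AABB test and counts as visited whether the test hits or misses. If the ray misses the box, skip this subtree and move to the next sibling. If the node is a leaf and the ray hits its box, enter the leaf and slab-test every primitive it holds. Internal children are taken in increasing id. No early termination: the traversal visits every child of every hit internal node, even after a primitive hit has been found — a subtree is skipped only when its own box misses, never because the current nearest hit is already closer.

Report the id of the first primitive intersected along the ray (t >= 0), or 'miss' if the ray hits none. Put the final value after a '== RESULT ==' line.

Trace the traversal:
N0 x:[79/3,104/3] y:[27,45] z:[25,116/3] -> hit [27,104/3], descend [2, 6, 8, 10]
  N2 x:[98/3,104/3] y:[69/2,38] z:[32,116/3] -> hit [69/2,104/3], descend [3, 9]
    N3 x:[103/3,104/3] y:[73/2,38] z:[32,101/3] -> miss, prune
    N9 x:[98/3,100/3] y:[69/2,71/2] z:[115/3,116/3] -> miss, prune
  N6 x:[86/3,98/3] y:[40,43] z:[25,80/3] -> miss, prune
  N8 x:[79/3,92/3] y:[27,75/2] z:[26,100/3] -> hit [27,92/3], descend [1, 4]
    N1 x:[29,92/3] y:[73/2,75/2] z:[95/3,100/3] -> miss, prune
    N4 x:[79/3,83/3] y:[27,30] z:[26,83/3] -> hit [27,83/3] leaf, test {P4@t=27}
  N10 x:[98/3,100/3] y:[89/2,45] z:[98/3,104/3] -> miss, prune

order=[0, 2, 3, 9, 6, 8, 1, 4, 10]  |boxes|=9  |leaves|=1  hit=P4

== RESULT ==
4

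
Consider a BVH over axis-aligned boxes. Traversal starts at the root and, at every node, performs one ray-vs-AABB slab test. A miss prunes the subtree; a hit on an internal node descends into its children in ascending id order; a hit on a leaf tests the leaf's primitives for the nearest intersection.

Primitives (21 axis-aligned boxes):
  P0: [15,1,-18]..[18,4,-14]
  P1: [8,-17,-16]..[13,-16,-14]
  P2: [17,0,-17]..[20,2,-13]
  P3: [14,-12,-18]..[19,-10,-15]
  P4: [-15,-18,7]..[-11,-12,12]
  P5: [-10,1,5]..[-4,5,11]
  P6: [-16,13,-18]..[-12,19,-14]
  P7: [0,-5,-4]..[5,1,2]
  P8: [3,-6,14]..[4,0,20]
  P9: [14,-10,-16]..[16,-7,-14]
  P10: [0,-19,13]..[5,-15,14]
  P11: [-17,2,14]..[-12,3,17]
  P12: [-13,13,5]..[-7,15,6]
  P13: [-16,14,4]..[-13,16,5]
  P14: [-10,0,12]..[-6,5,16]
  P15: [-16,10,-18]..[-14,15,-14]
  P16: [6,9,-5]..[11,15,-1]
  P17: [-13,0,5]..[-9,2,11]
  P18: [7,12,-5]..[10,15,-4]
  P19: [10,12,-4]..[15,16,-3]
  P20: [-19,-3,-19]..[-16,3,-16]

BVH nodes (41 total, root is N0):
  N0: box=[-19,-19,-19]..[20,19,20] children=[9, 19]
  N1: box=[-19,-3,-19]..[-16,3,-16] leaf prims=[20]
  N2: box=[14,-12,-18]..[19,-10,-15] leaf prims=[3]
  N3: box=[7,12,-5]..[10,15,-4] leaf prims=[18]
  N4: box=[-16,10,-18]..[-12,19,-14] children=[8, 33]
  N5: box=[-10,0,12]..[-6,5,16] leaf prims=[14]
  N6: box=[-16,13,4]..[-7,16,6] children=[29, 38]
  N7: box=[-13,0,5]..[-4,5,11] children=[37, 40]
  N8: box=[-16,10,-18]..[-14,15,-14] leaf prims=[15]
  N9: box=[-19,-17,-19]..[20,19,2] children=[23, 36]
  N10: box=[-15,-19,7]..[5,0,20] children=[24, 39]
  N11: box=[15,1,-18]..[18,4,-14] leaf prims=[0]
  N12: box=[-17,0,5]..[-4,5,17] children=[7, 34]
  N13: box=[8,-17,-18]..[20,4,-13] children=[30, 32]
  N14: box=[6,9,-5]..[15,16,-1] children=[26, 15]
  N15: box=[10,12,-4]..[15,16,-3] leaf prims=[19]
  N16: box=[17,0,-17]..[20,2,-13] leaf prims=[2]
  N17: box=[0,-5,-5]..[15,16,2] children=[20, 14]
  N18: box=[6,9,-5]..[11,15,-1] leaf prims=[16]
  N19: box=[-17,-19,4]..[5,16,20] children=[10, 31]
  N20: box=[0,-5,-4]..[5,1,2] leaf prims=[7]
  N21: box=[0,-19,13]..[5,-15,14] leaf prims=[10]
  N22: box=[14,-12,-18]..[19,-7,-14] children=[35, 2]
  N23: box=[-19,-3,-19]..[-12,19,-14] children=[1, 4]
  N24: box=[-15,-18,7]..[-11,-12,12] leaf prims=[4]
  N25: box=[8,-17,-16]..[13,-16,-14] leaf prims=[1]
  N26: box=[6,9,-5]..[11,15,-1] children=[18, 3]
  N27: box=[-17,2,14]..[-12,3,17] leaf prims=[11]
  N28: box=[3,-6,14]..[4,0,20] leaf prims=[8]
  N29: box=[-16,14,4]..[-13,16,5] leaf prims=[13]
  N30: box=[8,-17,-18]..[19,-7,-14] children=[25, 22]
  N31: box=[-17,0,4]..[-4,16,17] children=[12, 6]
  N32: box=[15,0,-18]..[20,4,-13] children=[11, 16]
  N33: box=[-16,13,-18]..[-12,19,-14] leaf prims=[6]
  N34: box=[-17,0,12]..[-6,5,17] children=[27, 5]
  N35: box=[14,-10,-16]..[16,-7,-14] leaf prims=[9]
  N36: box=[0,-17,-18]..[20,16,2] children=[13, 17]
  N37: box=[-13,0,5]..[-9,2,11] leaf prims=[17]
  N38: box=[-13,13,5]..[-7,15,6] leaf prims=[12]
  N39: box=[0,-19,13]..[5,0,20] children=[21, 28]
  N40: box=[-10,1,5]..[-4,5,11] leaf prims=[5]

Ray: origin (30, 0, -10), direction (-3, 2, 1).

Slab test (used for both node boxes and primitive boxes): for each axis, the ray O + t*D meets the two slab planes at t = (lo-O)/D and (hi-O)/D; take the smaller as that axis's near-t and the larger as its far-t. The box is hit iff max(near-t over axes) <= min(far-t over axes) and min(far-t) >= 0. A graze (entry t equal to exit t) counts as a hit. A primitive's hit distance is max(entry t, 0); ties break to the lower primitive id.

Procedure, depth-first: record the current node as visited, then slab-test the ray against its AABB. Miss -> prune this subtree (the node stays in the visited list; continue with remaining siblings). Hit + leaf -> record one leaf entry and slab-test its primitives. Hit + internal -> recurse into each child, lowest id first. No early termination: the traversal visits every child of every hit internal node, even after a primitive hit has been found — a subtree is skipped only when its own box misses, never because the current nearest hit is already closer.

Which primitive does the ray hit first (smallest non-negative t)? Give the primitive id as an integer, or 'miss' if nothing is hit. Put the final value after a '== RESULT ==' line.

Trace the traversal:
N0 x:[10/3,49/3] y:[-19/2,19/2] z:[-9,30] -> hit [10/3,19/2], descend [9, 19]
  N9 x:[10/3,49/3] y:[-17/2,19/2] z:[-9,12] -> hit [10/3,19/2], descend [23, 36]
    N23 x:[14,49/3] y:[-3/2,19/2] z:[-9,-4] -> miss, prune
    N36 x:[10/3,10] y:[-17/2,8] z:[-8,12] -> hit [10/3,8], descend [13, 17]
      N13 x:[10/3,22/3] y:[-17/2,2] z:[-8,-3] -> miss, prune
      N17 x:[5,10] y:[-5/2,8] z:[5,12] -> hit [5,8], descend [14, 20]
        N14 x:[5,8] y:[9/2,8] z:[5,9] -> hit [5,8], descend [15, 26]
          N15 x:[5,20/3] y:[6,8] z:[6,7] -> hit [6,20/3] leaf, test {P19@t=6}
          N26 x:[19/3,8] y:[9/2,15/2] z:[5,9] -> hit [19/3,15/2], descend [3, 18]
            N3 x:[20/3,23/3] y:[6,15/2] z:[5,6] -> miss, prune
            N18 x:[19/3,8] y:[9/2,15/2] z:[5,9] -> hit [19/3,15/2] leaf, test {P16@t=19/3}
        N20 x:[25/3,10] y:[-5/2,1/2] z:[6,12] -> miss, prune
  N19 x:[25/3,47/3] y:[-19/2,8] z:[14,30] -> miss, prune

Visited [0, 9, 23, 36, 13, 17, 14, 15, 26, 3, 18, 20, 19]. Tests: 13 box, 2 leaf. Nearest: P19.

== RESULT ==
19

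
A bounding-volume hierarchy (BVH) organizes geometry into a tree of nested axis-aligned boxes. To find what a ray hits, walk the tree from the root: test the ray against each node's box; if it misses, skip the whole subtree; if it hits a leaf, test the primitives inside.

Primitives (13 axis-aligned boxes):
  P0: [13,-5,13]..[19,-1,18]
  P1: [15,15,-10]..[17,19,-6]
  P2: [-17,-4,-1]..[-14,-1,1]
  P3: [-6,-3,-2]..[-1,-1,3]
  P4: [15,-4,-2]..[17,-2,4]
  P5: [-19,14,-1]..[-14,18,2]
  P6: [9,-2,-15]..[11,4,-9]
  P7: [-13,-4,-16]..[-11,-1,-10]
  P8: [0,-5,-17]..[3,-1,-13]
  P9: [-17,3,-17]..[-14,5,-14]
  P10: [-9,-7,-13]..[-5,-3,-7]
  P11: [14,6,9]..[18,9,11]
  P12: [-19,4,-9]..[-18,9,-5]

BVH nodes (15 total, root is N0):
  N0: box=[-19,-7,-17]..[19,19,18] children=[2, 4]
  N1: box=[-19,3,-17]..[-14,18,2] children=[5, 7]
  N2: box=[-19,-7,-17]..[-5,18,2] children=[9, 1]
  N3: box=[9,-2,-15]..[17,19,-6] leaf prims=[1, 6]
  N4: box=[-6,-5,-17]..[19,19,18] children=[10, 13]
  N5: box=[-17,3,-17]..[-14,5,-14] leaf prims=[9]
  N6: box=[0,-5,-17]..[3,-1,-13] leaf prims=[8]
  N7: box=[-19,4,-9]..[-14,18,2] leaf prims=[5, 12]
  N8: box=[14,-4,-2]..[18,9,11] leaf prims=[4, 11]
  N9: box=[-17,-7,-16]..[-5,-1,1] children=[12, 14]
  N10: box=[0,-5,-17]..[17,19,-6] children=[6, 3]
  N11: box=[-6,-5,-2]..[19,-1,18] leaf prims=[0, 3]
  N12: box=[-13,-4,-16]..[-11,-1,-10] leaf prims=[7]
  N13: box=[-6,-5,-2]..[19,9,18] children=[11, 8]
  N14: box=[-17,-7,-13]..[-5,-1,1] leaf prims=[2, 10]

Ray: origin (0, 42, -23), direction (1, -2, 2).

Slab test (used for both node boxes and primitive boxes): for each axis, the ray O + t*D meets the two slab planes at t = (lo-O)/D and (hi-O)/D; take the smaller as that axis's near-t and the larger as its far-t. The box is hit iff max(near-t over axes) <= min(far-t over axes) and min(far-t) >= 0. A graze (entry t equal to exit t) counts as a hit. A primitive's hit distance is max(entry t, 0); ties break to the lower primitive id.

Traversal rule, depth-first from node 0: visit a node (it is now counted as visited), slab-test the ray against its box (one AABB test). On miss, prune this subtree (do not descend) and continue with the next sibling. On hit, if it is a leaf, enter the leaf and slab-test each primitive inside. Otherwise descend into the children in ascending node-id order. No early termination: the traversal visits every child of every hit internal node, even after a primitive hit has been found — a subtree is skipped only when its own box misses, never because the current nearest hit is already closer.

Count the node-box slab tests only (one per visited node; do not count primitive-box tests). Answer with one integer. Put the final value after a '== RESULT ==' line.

Walk:
N0 x:[-19,19] y:[23/2,49/2] z:[3,41/2] -> hit [23/2,19], descend [2, 4]
  N2 x:[-19,-5] y:[12,49/2] z:[3,25/2] -> miss, prune
  N4 x:[-6,19] y:[23/2,47/2] z:[3,41/2] -> hit [23/2,19], descend [10, 13]
    N10 x:[0,17] y:[23/2,47/2] z:[3,17/2] -> miss, prune
    N13 x:[-6,19] y:[33/2,47/2] z:[21/2,41/2] -> hit [33/2,19], descend [8, 11]
      N8 x:[14,18] y:[33/2,23] z:[21/2,17] -> hit [33/2,17] leaf, test {P4(miss), P11@t=33/2}
      N11 x:[-6,19] y:[43/2,47/2] z:[21/2,41/2] -> miss, prune

7 AABB tests over nodes [0, 2, 4, 10, 13, 8, 11]; 1 leaf entered; closest P11.

== RESULT ==
7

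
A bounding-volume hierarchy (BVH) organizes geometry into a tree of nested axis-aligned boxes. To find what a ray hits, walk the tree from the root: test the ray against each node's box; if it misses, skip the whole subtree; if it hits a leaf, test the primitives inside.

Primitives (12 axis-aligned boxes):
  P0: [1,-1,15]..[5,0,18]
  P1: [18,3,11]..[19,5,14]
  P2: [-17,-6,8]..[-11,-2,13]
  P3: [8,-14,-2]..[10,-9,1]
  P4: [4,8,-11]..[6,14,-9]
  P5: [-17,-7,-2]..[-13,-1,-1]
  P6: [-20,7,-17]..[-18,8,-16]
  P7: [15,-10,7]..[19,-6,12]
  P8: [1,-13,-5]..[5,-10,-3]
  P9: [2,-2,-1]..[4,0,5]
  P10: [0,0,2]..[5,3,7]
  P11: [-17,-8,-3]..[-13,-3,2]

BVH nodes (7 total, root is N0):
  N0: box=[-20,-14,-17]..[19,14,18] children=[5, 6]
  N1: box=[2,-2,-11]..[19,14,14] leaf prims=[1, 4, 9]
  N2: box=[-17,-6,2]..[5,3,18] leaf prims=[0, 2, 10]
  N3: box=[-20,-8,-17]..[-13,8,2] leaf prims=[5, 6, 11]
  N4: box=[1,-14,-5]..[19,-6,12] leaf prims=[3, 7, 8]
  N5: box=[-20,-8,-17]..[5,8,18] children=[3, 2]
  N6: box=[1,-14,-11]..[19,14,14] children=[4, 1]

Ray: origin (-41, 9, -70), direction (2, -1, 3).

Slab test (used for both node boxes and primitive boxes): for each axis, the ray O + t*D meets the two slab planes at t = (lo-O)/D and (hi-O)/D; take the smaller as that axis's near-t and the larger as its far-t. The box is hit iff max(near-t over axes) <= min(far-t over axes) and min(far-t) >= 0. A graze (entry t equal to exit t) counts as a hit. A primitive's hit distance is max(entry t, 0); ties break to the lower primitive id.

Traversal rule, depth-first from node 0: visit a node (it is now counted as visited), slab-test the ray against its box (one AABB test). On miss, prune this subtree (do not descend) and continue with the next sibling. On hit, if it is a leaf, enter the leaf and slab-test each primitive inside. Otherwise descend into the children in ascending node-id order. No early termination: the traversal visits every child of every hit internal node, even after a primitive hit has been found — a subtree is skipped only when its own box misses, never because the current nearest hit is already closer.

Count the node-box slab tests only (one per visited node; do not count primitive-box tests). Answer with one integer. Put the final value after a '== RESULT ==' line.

Walk:
N0 x:[21/2,30] y:[-5,23] z:[53/3,88/3] -> hit [53/3,23], descend [5, 6]
  N5 x:[21/2,23] y:[1,17] z:[53/3,88/3] -> miss, prune
  N6 x:[21,30] y:[-5,23] z:[59/3,28] -> hit [21,23], descend [1, 4]
    N1 x:[43/2,30] y:[-5,11] z:[59/3,28] -> miss, prune
    N4 x:[21,30] y:[15,23] z:[65/3,82/3] -> hit [65/3,23] leaf, test {P3(miss), P7(miss), P8@t=65/3}

order=[0, 5, 6, 1, 4]  |boxes|=5  |leaves|=1  hit=P8

== RESULT ==
5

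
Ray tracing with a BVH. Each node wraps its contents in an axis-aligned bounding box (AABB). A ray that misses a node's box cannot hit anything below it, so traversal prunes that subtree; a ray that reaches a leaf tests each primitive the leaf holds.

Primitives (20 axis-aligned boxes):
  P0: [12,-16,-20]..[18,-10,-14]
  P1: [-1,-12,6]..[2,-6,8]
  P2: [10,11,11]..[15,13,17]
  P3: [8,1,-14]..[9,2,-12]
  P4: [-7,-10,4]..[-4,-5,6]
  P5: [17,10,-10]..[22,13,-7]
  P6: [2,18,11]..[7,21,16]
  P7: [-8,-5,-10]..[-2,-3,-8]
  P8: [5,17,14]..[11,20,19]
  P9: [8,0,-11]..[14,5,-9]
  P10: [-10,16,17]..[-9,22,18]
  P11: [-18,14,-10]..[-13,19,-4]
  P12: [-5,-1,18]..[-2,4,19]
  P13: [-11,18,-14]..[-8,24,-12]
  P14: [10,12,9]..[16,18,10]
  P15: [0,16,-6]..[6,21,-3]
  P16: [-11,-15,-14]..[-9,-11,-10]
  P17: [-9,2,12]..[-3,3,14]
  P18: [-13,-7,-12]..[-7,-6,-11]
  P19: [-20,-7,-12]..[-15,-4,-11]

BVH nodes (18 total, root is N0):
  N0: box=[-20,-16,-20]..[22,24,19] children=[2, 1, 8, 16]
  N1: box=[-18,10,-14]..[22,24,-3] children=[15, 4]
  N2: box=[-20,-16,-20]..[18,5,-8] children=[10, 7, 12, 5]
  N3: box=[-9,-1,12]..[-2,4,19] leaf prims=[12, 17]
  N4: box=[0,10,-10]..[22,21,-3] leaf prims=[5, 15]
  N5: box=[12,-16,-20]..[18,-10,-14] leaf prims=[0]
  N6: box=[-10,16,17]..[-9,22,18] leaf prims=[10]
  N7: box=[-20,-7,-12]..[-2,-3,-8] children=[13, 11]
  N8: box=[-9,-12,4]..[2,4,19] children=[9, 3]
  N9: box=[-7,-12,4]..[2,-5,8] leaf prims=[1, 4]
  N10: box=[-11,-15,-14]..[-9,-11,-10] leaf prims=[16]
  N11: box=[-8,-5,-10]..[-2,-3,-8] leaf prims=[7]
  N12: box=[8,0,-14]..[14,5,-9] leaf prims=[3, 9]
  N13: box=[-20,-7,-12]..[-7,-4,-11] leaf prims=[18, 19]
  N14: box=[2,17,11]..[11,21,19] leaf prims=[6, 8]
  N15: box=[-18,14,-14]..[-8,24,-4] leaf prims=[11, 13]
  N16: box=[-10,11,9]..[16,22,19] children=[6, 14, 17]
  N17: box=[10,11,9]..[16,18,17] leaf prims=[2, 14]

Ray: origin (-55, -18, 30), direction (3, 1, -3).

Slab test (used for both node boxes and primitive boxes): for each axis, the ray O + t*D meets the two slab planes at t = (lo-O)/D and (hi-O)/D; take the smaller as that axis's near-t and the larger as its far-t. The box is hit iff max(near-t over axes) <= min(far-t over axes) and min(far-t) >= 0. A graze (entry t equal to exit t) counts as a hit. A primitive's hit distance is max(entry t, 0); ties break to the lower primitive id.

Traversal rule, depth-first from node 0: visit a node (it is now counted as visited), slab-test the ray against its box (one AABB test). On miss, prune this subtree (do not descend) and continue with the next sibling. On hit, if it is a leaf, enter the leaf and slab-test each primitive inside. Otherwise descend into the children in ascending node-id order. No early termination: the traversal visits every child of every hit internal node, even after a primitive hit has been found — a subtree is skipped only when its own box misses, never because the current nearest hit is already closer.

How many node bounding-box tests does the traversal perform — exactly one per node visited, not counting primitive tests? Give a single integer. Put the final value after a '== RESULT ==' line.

Trace the traversal:
N0 x:[35/3,77/3] y:[2,42] z:[11/3,50/3] -> hit [35/3,50/3], descend [1, 2, 8, 16]
  N1 x:[37/3,77/3] y:[28,42] z:[11,44/3] -> miss, prune
  N2 x:[35/3,73/3] y:[2,23] z:[38/3,50/3] -> hit [38/3,50/3], descend [5, 7, 10, 12]
    N5 x:[67/3,73/3] y:[2,8] z:[44/3,50/3] -> miss, prune
    N7 x:[35/3,53/3] y:[11,15] z:[38/3,14] -> hit [38/3,14], descend [11, 13]
      N11 x:[47/3,53/3] y:[13,15] z:[38/3,40/3] -> miss, prune
      N13 x:[35/3,16] y:[11,14] z:[41/3,14] -> hit [41/3,14] leaf, test {P18(miss), P19(miss)}
    N10 x:[44/3,46/3] y:[3,7] z:[40/3,44/3] -> miss, prune
    N12 x:[21,23] y:[18,23] z:[13,44/3] -> miss, prune
  N8 x:[46/3,19] y:[6,22] z:[11/3,26/3] -> miss, prune
  N16 x:[15,71/3] y:[29,40] z:[11/3,7] -> miss, prune

11 AABB tests over nodes [0, 1, 2, 5, 7, 11, 13, 10, 12, 8, 16]; 1 leaf entered; closest miss.

== RESULT ==
11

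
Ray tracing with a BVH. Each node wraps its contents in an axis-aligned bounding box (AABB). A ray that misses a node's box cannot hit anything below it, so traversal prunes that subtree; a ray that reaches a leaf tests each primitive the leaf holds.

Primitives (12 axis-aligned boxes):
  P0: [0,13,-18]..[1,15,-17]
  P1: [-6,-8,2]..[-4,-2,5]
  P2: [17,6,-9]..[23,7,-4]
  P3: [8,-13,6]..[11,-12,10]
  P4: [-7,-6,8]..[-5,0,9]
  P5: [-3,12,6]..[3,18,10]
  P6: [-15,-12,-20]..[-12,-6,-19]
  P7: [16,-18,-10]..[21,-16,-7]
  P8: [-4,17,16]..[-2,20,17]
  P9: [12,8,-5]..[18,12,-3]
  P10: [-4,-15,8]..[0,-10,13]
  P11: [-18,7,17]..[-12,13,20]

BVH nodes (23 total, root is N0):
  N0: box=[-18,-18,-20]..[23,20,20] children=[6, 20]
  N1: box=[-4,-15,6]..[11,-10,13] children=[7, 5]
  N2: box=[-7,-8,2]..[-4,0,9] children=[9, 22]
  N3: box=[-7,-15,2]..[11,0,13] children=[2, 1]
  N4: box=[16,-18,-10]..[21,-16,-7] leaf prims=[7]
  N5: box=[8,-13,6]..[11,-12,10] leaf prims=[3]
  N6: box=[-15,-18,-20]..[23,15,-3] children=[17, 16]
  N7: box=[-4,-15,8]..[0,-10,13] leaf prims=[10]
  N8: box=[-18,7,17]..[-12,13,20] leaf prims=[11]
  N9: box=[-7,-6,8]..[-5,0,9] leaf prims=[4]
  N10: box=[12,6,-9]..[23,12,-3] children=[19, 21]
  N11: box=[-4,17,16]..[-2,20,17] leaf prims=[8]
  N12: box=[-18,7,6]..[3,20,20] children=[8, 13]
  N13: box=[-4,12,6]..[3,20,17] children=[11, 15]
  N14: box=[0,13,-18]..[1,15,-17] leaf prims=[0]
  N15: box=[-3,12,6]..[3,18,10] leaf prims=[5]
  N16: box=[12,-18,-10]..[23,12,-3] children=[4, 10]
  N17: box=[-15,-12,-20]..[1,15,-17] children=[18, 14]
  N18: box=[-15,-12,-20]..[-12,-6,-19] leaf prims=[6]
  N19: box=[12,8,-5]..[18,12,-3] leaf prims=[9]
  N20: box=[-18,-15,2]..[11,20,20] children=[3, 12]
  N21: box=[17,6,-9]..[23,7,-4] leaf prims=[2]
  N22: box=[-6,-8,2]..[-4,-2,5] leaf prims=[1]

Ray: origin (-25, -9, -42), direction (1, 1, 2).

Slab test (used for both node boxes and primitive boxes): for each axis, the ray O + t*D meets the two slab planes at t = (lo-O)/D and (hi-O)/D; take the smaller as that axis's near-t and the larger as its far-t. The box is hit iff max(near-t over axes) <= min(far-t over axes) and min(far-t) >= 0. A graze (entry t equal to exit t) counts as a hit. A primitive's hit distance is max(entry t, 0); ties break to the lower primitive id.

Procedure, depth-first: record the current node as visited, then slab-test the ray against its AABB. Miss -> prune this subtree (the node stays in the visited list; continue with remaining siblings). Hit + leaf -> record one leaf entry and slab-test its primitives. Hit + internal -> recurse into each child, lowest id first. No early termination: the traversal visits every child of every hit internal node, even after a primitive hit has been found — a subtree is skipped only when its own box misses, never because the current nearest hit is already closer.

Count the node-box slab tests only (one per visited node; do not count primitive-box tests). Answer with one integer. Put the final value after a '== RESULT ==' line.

Walk:
N0 x:[7,48] y:[-9,29] z:[11,31] -> hit [11,29], descend [6, 20]
  N6 x:[10,48] y:[-9,24] z:[11,39/2] -> hit [11,39/2], descend [16, 17]
    N16 x:[37,48] y:[-9,21] z:[16,39/2] -> miss, prune
    N17 x:[10,26] y:[-3,24] z:[11,25/2] -> hit [11,25/2], descend [14, 18]
      N14 x:[25,26] y:[22,24] z:[12,25/2] -> miss, prune
      N18 x:[10,13] y:[-3,3] z:[11,23/2] -> miss, prune
  N20 x:[7,36] y:[-6,29] z:[22,31] -> hit [22,29], descend [3, 12]
    N3 x:[18,36] y:[-6,9] z:[22,55/2] -> miss, prune
    N12 x:[7,28] y:[16,29] z:[24,31] -> hit [24,28], descend [8, 13]
      N8 x:[7,13] y:[16,22] z:[59/2,31] -> miss, prune
      N13 x:[21,28] y:[21,29] z:[24,59/2] -> hit [24,28], descend [11, 15]
        N11 x:[21,23] y:[26,29] z:[29,59/2] -> miss, prune
        N15 x:[22,28] y:[21,27] z:[24,26] -> hit [24,26] leaf, test {P5@t=24}

Visited [0, 6, 16, 17, 14, 18, 20, 3, 12, 8, 13, 11, 15]. Tests: 13 box, 1 leaf. Nearest: P5.

== RESULT ==
13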